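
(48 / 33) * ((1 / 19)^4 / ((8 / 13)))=26 / 1433531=0.00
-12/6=-2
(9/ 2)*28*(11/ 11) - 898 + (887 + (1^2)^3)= 116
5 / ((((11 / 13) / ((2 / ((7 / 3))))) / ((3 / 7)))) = 2.17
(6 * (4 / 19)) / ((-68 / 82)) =-492 / 323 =-1.52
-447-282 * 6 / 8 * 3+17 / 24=-25939 / 24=-1080.79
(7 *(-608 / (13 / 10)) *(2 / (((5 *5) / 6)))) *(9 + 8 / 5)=-5413632 / 325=-16657.33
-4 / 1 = -4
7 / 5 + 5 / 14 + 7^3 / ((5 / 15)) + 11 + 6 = 73343 / 70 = 1047.76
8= 8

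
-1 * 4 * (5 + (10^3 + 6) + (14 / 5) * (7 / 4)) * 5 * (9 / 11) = -182862 / 11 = -16623.82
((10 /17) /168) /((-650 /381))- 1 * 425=-26299127 /61880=-425.00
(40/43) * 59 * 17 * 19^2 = 14483320/43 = 336821.40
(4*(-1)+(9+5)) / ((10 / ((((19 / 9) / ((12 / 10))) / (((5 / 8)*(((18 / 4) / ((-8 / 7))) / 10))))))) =-12160 / 1701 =-7.15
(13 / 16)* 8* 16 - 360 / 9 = 64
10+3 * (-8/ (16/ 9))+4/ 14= -45/ 14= -3.21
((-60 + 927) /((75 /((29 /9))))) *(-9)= -8381 /25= -335.24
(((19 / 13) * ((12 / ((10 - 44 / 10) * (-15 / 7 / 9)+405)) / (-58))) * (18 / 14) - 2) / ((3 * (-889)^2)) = -6394736 / 7577192313327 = -0.00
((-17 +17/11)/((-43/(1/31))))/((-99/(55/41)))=-850/5410647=-0.00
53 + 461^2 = 212574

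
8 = 8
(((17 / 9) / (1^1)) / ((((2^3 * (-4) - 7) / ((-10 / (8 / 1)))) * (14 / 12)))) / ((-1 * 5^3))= -17 / 40950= -0.00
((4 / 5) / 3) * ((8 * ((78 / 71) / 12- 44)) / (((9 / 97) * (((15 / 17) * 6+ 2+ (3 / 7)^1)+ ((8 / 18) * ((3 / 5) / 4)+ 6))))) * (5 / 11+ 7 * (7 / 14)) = -8348590180 / 28835301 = -289.53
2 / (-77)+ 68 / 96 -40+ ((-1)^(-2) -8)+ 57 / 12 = -76817 / 1848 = -41.57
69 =69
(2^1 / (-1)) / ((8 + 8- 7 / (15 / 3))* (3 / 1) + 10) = -10 / 269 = -0.04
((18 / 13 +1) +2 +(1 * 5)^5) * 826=33603332 / 13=2584871.69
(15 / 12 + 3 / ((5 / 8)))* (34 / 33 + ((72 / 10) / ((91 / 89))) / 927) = 8828369 / 1405950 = 6.28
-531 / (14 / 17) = -9027 / 14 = -644.79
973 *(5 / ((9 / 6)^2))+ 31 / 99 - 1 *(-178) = 231713 / 99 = 2340.54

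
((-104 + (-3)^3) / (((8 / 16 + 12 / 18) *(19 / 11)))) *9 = -77814 / 133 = -585.07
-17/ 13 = -1.31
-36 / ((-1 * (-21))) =-12 / 7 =-1.71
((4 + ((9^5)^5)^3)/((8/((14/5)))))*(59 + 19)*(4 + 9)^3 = 221912063542853490947749959999661064946807022624848434957845117796287868932593/10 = 22191206354285349094775000000000000000000000000000000000000000000000000000000.00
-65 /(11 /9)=-585 /11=-53.18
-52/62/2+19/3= 550/93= 5.91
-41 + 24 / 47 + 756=33629 / 47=715.51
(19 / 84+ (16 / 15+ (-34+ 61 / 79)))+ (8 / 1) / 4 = -331081 / 11060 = -29.93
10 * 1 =10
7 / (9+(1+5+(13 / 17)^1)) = 119 / 268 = 0.44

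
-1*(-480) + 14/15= 7214/15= 480.93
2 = 2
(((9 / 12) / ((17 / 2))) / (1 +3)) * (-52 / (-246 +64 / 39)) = 1521 / 324020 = 0.00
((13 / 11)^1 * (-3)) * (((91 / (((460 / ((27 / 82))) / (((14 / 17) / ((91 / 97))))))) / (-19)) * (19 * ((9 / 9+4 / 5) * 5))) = 1.82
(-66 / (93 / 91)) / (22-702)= 1001 / 10540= 0.09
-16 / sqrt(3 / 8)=-32 * sqrt(6) / 3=-26.13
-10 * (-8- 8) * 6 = 960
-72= -72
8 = 8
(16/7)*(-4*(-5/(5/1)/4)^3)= 1/7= 0.14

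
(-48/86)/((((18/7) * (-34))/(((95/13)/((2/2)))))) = 1330/28509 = 0.05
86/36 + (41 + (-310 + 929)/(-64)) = 19421/576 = 33.72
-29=-29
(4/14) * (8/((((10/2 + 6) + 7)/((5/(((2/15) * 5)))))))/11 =20/231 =0.09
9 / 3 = 3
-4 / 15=-0.27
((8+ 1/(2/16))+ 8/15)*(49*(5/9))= 12152/27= 450.07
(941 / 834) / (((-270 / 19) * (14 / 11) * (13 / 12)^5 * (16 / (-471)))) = 2223146376 / 1806340445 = 1.23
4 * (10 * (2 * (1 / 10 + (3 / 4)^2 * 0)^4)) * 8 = 8 / 125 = 0.06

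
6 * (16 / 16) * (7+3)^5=600000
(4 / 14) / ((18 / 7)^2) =7 / 162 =0.04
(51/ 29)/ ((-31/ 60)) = -3060/ 899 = -3.40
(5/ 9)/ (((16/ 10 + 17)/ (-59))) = -1475/ 837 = -1.76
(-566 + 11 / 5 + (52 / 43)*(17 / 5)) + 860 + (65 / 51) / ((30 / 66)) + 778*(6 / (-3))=-13737878 / 10965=-1252.88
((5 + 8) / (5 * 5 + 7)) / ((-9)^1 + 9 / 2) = -0.09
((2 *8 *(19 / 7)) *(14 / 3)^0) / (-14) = -152 / 49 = -3.10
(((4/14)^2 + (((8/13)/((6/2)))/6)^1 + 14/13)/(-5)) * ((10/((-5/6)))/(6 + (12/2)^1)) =526/2205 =0.24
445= 445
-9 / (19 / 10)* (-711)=63990 / 19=3367.89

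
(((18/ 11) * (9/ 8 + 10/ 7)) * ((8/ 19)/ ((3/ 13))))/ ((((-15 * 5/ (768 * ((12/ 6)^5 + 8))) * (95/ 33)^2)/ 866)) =-1958455369728/ 6001625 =-326320.85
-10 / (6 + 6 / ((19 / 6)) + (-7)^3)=190 / 6367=0.03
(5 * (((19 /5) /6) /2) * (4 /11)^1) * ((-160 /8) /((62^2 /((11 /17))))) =-95 /49011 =-0.00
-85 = -85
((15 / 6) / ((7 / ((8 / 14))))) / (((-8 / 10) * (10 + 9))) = -25 / 1862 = -0.01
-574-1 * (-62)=-512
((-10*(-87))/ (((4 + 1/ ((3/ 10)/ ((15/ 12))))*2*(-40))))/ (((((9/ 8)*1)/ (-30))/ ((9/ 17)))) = 15660/ 833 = 18.80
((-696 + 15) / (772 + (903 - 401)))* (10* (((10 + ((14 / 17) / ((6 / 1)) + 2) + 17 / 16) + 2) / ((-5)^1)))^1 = 2815481 / 173264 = 16.25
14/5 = 2.80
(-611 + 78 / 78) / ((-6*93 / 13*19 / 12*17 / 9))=47580 / 10013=4.75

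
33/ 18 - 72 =-421/ 6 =-70.17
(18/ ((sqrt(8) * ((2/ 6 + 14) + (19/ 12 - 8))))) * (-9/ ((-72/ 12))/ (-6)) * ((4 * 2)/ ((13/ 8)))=-864 * sqrt(2)/ 1235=-0.99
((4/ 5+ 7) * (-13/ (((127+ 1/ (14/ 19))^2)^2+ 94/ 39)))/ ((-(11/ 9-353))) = -0.00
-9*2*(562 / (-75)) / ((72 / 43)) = 12083 / 150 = 80.55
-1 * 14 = -14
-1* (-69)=69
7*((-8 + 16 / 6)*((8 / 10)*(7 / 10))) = -1568 / 75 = -20.91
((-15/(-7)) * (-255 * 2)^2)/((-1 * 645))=-260100/301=-864.12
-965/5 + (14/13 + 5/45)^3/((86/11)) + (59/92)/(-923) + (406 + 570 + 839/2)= 541046391205327/449854652988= 1202.71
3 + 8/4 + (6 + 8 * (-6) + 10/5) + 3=-32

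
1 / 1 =1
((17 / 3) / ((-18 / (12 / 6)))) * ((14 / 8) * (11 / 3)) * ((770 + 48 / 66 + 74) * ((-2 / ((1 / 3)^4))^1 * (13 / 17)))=422786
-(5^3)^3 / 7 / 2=-1953125 / 14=-139508.93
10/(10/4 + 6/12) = 10/3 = 3.33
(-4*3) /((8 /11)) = -33 /2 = -16.50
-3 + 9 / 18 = -5 / 2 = -2.50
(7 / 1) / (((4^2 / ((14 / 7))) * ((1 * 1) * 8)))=7 / 64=0.11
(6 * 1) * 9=54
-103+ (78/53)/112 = -305665/2968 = -102.99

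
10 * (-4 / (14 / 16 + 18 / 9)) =-320 / 23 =-13.91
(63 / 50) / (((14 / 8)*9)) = 2 / 25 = 0.08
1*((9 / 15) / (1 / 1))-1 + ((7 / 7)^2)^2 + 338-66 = 1363 / 5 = 272.60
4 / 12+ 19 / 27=28 / 27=1.04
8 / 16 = 1 / 2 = 0.50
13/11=1.18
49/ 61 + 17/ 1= 1086/ 61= 17.80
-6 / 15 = -2 / 5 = -0.40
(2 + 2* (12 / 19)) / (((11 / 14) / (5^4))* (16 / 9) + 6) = 1220625 / 2245211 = 0.54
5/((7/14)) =10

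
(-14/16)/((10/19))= -1.66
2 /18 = 1 /9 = 0.11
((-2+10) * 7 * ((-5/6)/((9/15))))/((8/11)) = -1925/18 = -106.94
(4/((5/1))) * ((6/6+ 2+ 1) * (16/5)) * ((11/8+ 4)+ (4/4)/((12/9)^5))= 5747/100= 57.47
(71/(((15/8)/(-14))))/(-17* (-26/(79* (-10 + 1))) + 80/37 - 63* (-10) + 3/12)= -278924352/332410255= -0.84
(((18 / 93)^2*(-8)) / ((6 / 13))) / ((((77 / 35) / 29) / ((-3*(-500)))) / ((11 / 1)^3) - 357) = 16422120000 / 9028928946539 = 0.00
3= 3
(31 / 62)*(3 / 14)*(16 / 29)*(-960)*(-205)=2361600 / 203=11633.50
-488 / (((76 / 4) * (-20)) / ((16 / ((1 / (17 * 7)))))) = 232288 / 95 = 2445.14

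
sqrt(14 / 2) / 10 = sqrt(7) / 10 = 0.26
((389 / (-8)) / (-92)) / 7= 389 / 5152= 0.08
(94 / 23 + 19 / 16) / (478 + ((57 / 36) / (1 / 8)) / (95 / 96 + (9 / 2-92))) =0.01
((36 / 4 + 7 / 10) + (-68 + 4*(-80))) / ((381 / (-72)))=45396 / 635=71.49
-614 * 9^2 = -49734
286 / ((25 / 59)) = 16874 / 25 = 674.96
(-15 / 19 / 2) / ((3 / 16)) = -40 / 19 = -2.11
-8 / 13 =-0.62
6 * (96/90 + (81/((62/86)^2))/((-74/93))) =-6702901/5735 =-1168.77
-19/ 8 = -2.38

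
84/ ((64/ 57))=1197/ 16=74.81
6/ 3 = 2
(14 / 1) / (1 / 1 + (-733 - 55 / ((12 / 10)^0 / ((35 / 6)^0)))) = -14 / 787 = -0.02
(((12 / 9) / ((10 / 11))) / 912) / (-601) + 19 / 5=15621181 / 4110840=3.80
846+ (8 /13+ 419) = 16453 /13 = 1265.62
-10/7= -1.43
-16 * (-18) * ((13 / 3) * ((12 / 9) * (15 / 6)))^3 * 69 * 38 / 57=3233984000 / 81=39925728.40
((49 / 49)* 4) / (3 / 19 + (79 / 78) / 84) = 497952 / 21157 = 23.54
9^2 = 81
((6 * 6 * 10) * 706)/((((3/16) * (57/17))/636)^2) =93901865943040/361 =260115972141.39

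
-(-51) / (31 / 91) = 4641 / 31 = 149.71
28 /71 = 0.39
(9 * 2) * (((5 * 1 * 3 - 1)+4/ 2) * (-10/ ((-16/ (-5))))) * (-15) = 13500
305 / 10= 61 / 2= 30.50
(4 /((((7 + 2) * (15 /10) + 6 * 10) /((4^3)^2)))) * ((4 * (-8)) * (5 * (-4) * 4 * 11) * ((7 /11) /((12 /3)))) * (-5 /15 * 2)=-41943040 /63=-665762.54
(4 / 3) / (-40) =-0.03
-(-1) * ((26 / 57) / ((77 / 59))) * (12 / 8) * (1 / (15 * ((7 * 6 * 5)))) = 767 / 4608450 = 0.00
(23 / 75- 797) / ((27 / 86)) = -5138672 / 2025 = -2537.62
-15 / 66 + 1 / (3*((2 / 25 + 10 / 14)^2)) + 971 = 1238589541 / 1275186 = 971.30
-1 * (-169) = 169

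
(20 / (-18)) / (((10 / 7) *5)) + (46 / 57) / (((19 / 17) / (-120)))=-1410127 / 16245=-86.80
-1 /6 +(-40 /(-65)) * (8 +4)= 563 /78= 7.22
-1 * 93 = -93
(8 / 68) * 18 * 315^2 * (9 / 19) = 32148900 / 323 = 99532.20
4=4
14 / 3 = 4.67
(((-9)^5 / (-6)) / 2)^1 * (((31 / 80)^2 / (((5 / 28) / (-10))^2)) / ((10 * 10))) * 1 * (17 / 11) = 15756497379 / 440000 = 35810.22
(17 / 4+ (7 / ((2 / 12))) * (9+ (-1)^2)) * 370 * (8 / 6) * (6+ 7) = 8162570 / 3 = 2720856.67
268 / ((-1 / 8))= -2144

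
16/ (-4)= -4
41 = 41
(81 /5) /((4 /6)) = 243 /10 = 24.30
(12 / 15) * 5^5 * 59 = 147500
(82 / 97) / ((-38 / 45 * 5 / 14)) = -5166 / 1843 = -2.80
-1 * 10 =-10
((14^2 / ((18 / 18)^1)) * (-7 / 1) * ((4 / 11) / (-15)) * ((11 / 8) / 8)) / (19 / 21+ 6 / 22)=26411 / 5440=4.85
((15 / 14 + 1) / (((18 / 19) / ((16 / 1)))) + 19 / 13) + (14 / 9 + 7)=36856 / 819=45.00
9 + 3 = 12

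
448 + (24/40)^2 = 11209/25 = 448.36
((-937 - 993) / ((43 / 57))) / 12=-18335 / 86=-213.20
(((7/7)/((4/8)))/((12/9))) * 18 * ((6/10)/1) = 81/5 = 16.20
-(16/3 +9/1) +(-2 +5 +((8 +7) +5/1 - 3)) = 17/3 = 5.67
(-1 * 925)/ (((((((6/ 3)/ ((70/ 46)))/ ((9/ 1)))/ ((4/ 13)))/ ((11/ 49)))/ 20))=-8750.60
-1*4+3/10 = -37/10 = -3.70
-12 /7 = -1.71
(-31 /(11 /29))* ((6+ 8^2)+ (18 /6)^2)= -71021 /11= -6456.45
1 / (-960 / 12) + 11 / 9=871 / 720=1.21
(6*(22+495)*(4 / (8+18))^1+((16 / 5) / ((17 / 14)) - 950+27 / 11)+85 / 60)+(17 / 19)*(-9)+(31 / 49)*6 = -63894497591 / 135795660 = -470.52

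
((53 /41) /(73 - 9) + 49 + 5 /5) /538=131253 /1411712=0.09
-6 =-6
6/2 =3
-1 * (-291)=291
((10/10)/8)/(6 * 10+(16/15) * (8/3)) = 45/22624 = 0.00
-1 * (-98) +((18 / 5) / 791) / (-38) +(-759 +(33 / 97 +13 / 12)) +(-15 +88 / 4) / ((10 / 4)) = -57447446207 / 87468780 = -656.78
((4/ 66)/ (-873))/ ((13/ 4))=-8/ 374517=-0.00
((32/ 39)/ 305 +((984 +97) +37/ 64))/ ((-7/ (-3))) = 117626549/ 253760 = 463.53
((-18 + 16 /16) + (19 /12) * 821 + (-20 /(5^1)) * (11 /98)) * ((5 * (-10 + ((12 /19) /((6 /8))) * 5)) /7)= -10914475 /2058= -5303.44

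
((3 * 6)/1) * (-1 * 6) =-108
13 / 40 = 0.32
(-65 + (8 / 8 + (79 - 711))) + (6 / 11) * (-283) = -850.36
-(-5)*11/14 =55/14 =3.93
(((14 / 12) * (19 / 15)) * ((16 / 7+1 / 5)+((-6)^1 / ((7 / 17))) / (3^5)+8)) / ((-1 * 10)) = -561583 / 364500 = -1.54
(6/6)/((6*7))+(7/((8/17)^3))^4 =29376395857721517749/1443109011456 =20356324.87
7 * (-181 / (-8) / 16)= 1267 / 128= 9.90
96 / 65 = 1.48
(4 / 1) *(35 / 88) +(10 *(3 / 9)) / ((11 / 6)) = 75 / 22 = 3.41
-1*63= -63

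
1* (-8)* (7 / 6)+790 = 2342 / 3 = 780.67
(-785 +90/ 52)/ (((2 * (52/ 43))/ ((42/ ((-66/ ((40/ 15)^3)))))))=196155680/ 50193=3908.03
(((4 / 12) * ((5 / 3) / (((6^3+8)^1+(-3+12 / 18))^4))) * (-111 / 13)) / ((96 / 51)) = -16983 / 16270837492000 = -0.00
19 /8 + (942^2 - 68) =7098387 /8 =887298.38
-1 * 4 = -4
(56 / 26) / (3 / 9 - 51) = -0.04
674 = 674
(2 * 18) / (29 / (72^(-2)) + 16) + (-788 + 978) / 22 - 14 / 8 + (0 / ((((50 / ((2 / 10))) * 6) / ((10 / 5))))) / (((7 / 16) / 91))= 1423695 / 206734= 6.89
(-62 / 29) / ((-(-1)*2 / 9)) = -279 / 29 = -9.62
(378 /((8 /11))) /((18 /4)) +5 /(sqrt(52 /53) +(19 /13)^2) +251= 4006544223 /10843682 - 285610 * sqrt(689) /5421841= 368.10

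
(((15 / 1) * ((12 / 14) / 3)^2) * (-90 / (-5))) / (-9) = -2.45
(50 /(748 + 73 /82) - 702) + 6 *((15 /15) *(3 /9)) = -699.93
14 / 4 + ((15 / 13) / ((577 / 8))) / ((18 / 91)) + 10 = 47017 / 3462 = 13.58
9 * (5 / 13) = 45 / 13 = 3.46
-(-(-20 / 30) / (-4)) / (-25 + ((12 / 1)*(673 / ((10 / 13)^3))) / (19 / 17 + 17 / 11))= 20750 / 826371441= 0.00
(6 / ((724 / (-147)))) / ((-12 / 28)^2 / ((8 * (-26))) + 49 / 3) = -6742008 / 90387961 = -0.07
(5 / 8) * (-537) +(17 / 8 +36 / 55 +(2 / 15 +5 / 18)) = -332.43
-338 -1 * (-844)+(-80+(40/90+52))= 478.44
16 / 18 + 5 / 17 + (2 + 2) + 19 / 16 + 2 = 8.37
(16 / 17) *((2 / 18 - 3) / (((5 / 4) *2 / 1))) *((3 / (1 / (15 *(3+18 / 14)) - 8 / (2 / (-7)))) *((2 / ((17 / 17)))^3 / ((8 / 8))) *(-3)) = 599040 / 214319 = 2.80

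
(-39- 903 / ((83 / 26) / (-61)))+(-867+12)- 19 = 1356379 / 83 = 16341.92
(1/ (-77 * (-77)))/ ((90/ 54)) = 3/ 29645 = 0.00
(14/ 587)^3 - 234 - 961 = -1195.00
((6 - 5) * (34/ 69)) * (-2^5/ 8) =-136/ 69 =-1.97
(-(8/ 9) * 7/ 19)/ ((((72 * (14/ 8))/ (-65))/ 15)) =1300/ 513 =2.53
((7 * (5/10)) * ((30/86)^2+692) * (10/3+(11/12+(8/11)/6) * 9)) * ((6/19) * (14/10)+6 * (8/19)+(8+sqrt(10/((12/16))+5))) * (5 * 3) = 74934765815 * sqrt(165)/488136+7808202597923/1545764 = 7023253.12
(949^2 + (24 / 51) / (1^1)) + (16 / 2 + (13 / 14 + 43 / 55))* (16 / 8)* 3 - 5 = 5894785227 / 6545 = 900654.73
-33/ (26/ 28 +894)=-42/ 1139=-0.04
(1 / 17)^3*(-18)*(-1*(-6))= -108 / 4913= -0.02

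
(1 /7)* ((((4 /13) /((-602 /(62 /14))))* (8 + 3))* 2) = -1364 /191737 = -0.01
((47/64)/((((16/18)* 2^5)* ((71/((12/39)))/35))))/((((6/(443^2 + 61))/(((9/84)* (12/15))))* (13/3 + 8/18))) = 373676085/162566144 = 2.30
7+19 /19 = 8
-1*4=-4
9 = 9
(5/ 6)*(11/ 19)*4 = 110/ 57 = 1.93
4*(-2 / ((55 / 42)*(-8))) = 42 / 55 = 0.76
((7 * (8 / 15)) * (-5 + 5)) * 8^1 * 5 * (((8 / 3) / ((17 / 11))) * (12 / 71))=0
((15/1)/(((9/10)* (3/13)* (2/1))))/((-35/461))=-29965/63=-475.63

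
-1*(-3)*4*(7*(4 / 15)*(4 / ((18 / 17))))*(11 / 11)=84.62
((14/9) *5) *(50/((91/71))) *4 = 142000/117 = 1213.68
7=7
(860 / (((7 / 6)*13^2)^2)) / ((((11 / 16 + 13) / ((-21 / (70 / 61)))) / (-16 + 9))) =0.21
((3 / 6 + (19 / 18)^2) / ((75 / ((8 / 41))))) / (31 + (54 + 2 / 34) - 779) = -17782 / 2938337775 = -0.00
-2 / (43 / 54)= -108 / 43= -2.51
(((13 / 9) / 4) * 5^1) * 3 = 65 / 12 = 5.42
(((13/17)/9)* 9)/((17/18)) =234/289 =0.81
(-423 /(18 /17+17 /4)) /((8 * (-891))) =799 /71478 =0.01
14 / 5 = 2.80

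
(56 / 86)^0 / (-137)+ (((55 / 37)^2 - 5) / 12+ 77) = 76.76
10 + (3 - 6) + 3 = 10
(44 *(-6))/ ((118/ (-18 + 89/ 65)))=142692/ 3835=37.21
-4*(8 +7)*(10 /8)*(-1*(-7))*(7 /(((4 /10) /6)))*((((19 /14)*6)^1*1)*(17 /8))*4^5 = -976752000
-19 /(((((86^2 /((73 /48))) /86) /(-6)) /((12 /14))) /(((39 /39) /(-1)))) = -4161 /2408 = -1.73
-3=-3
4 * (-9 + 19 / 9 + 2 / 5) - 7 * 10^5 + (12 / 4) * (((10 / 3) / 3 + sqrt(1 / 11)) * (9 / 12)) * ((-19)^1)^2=-62921111 / 90 + 3249 * sqrt(11) / 44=-698878.55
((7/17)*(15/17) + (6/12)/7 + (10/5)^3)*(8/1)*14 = 273016/289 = 944.69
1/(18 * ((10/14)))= 7/90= 0.08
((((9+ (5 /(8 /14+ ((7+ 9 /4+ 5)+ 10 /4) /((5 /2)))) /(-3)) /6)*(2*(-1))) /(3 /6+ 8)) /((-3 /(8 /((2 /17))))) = 107144 /13743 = 7.80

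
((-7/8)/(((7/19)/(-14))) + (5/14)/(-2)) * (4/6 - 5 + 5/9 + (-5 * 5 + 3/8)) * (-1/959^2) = 946835/927038448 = 0.00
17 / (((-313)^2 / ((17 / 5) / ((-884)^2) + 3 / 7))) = 689527 / 9271786160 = 0.00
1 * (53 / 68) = 53 / 68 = 0.78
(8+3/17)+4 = 207/17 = 12.18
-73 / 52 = -1.40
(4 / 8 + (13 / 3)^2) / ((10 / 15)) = 347 / 12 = 28.92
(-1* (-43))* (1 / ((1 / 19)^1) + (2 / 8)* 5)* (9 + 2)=38313 / 4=9578.25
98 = 98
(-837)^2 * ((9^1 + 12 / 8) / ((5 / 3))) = 44135847 / 10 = 4413584.70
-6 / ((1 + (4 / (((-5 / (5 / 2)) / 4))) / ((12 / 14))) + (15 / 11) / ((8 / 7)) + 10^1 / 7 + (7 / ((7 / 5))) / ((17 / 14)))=188496 / 50075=3.76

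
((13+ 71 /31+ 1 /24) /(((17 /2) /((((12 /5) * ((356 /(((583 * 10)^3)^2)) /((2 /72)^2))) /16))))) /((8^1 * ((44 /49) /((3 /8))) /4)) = 64643103 /97378484059809875120000000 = 0.00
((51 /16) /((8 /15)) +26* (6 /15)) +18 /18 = 17.38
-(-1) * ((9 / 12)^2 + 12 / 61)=741 / 976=0.76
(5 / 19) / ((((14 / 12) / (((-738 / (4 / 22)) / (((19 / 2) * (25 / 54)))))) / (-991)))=2606559912 / 12635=206296.79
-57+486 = 429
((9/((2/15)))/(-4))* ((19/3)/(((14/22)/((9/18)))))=-9405/112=-83.97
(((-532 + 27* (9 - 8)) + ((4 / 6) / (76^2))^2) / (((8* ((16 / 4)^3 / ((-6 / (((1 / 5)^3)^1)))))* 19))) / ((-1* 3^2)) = -4.33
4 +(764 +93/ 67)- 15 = 50544/ 67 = 754.39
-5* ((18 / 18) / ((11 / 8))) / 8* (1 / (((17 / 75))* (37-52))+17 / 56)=-45 / 10472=-0.00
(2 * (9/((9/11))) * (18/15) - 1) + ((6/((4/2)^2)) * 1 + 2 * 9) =449/10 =44.90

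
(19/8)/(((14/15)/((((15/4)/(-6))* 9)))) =-14.31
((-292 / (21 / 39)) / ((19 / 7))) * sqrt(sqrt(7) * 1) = -324.97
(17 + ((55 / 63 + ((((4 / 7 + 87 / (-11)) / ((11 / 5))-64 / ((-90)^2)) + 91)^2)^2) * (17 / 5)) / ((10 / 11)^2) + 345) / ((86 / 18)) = 8686118103109918158024151440008897 / 170861546012005270898437500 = 50837173.76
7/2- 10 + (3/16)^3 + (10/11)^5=-3873873447/659664896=-5.87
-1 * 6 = -6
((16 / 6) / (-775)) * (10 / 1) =-16 / 465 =-0.03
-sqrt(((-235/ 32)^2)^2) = -55225/ 1024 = -53.93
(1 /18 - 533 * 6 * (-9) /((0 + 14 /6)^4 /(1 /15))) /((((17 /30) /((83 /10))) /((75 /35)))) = 1162004731 /571438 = 2033.47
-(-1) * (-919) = -919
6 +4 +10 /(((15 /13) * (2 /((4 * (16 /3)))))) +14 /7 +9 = 1021 /9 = 113.44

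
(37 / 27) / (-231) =-37 / 6237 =-0.01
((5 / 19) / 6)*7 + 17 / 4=1039 / 228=4.56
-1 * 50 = -50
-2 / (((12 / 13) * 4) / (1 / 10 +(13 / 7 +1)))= -897 / 560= -1.60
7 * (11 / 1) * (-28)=-2156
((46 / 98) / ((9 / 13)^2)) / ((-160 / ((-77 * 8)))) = 42757 / 11340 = 3.77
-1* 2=-2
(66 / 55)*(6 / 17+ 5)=546 / 85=6.42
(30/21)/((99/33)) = 10/21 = 0.48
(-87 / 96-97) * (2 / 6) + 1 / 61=-191017 / 5856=-32.62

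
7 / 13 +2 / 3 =47 / 39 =1.21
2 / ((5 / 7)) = 14 / 5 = 2.80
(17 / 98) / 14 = 17 / 1372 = 0.01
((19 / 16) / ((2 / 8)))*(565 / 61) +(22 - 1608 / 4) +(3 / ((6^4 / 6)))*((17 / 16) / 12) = -336.00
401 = 401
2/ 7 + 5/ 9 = 53/ 63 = 0.84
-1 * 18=-18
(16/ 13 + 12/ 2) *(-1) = -94/ 13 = -7.23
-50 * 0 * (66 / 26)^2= 0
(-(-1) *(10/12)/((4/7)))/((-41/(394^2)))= -1358315/246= -5521.61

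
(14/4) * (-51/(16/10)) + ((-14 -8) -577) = -710.56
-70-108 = -178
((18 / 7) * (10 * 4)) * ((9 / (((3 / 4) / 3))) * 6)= 155520 / 7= 22217.14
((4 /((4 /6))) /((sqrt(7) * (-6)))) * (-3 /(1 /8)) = 24 * sqrt(7) /7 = 9.07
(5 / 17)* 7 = 35 / 17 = 2.06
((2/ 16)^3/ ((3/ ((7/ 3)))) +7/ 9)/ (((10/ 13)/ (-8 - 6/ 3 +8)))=-2.03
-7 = -7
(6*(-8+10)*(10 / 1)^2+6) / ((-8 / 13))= -7839 / 4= -1959.75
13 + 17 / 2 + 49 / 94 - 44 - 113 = -6344 / 47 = -134.98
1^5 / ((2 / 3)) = 3 / 2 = 1.50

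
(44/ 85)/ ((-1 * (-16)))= 11/ 340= 0.03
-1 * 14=-14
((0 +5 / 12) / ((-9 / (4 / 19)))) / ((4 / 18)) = -0.04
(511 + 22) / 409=533 / 409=1.30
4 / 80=1 / 20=0.05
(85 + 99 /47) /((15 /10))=8188 /141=58.07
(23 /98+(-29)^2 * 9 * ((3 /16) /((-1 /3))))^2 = 11140541685025 /614656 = 18124840.05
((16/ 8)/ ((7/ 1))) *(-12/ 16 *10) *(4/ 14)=-30/ 49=-0.61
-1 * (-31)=31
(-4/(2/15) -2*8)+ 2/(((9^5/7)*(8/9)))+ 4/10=-5983597/131220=-45.60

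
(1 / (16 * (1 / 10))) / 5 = 1 / 8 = 0.12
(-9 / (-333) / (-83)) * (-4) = 4 / 3071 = 0.00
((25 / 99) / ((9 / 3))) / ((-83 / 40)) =-1000 / 24651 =-0.04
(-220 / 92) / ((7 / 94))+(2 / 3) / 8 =-61879 / 1932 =-32.03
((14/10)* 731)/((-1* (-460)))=5117/2300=2.22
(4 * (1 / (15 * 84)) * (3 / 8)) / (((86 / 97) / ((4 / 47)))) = 97 / 848820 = 0.00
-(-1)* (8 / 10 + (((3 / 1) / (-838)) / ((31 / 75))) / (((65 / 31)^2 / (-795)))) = 2.37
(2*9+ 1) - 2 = 17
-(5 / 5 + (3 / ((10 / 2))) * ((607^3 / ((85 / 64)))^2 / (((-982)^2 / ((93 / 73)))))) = -14290134169519344600029 / 635760732125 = -22477220513.06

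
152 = 152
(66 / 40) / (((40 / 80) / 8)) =132 / 5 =26.40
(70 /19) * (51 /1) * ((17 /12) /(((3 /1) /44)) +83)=1111460 /57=19499.30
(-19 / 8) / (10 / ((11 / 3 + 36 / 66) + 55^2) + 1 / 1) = -474829 / 200588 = -2.37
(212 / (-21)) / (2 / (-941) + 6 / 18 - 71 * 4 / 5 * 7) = 0.03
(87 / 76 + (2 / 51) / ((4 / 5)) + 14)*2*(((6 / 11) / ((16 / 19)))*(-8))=-58891 / 374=-157.46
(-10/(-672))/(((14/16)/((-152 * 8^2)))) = -24320/147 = -165.44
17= 17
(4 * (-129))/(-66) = 86/11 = 7.82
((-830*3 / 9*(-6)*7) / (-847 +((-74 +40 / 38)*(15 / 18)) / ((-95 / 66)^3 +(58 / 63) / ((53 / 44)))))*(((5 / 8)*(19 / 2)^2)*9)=-30302047320522525 / 4210111619384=-7197.45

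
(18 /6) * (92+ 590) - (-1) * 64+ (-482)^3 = -111978058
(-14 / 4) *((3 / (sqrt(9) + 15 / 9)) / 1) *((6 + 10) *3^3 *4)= -3888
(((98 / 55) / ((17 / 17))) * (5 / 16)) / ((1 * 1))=49 / 88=0.56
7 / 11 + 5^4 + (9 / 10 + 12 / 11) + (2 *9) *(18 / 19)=1347381 / 2090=644.68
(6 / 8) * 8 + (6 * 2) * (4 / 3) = 22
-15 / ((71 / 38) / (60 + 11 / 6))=-35245 / 71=-496.41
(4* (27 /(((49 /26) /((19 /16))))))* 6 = 20007 /49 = 408.31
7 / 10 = 0.70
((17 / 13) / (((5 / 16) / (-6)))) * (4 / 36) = -544 / 195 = -2.79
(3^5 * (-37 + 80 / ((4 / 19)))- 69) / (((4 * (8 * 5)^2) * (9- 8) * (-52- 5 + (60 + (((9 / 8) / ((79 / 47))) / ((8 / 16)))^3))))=684338132 / 283917425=2.41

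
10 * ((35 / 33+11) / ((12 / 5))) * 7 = 34825 / 99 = 351.77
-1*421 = -421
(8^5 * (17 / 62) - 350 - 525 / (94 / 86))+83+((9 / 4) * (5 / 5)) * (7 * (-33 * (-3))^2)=162603.21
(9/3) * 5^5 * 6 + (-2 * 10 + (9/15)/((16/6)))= 2249209/40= 56230.22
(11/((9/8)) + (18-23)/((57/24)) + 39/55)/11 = 78829/103455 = 0.76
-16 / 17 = -0.94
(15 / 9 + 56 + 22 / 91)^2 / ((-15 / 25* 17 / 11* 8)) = -13745846455 / 30407832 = -452.05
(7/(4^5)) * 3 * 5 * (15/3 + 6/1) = 1155/1024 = 1.13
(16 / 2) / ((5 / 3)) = 24 / 5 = 4.80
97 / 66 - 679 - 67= -49139 / 66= -744.53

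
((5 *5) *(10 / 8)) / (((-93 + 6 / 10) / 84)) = -625 / 22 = -28.41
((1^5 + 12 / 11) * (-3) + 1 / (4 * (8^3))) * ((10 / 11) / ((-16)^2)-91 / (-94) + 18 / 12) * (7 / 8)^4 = -55490988726663 / 6106369753088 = -9.09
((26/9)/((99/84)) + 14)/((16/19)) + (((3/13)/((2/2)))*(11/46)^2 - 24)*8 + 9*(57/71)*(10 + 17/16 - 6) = -315043558901/2320244784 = -135.78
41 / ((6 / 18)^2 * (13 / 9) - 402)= -0.10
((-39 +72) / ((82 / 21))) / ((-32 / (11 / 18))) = -847 / 5248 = -0.16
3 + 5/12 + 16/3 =8.75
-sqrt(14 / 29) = -sqrt(406) / 29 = -0.69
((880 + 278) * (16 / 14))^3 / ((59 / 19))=15105991643136 / 20237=746454101.06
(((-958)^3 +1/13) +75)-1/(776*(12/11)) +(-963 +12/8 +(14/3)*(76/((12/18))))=-106434646460255/121056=-879218266.42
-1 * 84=-84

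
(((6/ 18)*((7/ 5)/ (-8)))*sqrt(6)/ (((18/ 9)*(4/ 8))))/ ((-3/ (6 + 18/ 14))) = 17*sqrt(6)/ 120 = 0.35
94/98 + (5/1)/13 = 856/637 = 1.34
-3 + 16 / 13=-1.77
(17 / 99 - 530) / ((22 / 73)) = -3829069 / 2178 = -1758.07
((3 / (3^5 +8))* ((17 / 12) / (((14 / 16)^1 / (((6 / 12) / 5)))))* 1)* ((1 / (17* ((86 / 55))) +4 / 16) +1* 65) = 190901 / 1511020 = 0.13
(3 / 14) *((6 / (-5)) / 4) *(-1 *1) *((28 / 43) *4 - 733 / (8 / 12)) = -848997 / 12040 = -70.51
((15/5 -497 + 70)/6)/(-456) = 53/342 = 0.15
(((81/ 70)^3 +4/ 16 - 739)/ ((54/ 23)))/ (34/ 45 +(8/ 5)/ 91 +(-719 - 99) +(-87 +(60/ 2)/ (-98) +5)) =25201694297/ 72198316400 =0.35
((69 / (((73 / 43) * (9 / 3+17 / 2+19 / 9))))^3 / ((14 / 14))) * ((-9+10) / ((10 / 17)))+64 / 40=1340526882736036 / 28604663145625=46.86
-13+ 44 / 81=-1009 / 81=-12.46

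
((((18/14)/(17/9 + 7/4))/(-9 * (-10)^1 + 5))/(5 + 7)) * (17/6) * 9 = 1377/174230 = 0.01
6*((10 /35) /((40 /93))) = 279 /70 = 3.99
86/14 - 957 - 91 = -7293/7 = -1041.86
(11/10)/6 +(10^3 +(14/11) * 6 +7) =669781/660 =1014.82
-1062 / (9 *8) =-14.75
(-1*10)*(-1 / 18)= 5 / 9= 0.56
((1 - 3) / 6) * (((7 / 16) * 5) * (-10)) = 175 / 24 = 7.29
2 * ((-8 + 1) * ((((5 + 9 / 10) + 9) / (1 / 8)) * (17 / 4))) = -35462 / 5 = -7092.40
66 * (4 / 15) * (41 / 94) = 1804 / 235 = 7.68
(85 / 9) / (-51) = -5 / 27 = -0.19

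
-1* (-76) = 76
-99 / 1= -99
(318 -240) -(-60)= 138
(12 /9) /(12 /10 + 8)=10 /69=0.14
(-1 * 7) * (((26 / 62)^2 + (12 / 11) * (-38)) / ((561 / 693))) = 64144479 / 179707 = 356.94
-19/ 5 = -3.80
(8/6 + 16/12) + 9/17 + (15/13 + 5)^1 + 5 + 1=10177/663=15.35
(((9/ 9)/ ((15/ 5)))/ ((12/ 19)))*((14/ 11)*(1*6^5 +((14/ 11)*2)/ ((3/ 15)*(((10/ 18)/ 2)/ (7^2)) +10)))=5575195612/ 1067341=5223.44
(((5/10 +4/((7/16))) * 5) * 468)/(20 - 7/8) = 140400/119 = 1179.83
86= 86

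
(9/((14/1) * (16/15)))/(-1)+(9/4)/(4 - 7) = -303/224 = -1.35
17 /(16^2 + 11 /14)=238 /3595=0.07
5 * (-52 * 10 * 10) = -26000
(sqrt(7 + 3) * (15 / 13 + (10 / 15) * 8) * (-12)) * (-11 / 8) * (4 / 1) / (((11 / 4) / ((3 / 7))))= 6072 * sqrt(10) / 91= 211.00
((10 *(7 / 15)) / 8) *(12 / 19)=7 / 19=0.37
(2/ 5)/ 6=1/ 15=0.07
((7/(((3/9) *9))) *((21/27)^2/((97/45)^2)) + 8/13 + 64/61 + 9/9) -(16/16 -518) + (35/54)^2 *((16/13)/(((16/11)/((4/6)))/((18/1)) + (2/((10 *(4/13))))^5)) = 23717577859328970157/45423116696504079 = 522.15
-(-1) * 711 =711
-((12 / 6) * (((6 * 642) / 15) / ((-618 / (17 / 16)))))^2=-3308761 / 4243600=-0.78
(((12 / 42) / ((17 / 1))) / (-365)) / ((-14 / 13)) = 13 / 304045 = 0.00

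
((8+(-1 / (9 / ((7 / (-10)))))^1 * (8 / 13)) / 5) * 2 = 9416 / 2925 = 3.22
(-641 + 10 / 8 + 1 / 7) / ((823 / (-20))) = 89545 / 5761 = 15.54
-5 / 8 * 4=-5 / 2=-2.50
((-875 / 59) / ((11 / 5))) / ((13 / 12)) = -52500 / 8437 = -6.22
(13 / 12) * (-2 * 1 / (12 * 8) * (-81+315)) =-169 / 32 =-5.28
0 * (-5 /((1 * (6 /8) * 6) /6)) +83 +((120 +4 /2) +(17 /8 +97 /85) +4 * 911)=2619541 /680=3852.27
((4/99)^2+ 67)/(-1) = -656683/9801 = -67.00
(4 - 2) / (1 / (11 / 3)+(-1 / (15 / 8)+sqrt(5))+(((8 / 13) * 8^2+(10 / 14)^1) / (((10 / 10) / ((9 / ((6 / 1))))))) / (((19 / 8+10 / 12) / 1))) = 204226267245 / 1860140916818 - 11047061025 * sqrt(5) / 1860140916818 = 0.10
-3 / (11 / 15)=-45 / 11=-4.09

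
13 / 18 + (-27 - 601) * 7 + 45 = -78305 / 18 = -4350.28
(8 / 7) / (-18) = -4 / 63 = -0.06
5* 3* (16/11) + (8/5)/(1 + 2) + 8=5008/165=30.35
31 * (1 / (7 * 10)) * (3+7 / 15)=806 / 525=1.54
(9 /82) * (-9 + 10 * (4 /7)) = -207 /574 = -0.36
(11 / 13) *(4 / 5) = 44 / 65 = 0.68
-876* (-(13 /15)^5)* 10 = 216835112 /50625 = 4283.16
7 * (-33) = -231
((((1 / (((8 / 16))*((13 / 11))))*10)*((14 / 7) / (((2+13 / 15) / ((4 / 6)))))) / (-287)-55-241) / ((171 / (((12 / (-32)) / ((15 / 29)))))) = 19128951 / 15241135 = 1.26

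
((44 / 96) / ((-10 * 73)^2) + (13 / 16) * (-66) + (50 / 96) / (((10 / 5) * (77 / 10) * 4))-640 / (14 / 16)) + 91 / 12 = -510429160727 / 656532800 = -777.46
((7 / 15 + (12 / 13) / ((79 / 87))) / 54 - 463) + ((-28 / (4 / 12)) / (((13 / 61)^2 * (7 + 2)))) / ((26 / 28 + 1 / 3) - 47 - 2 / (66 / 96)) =-22299901280339 / 48610323450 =-458.75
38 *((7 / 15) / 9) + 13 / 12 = 1649 / 540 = 3.05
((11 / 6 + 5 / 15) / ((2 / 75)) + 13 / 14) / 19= 2301 / 532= 4.33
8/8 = 1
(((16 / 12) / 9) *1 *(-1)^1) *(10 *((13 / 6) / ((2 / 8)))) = -1040 / 81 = -12.84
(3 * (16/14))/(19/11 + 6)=0.44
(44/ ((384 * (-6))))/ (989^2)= -11/ 563397696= -0.00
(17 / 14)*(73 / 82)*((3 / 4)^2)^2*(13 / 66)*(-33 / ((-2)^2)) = -1306773 / 2351104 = -0.56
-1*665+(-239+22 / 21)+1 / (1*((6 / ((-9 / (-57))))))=-902.93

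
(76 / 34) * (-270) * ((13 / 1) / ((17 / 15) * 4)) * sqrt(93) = -500175 * sqrt(93) / 289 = -16690.36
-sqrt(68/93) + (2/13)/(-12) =-0.87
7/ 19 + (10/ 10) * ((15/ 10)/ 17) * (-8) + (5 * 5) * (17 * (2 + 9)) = 1509916/ 323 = 4674.66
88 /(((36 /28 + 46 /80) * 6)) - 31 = -36133 /1563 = -23.12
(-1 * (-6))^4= 1296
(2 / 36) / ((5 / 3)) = 1 / 30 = 0.03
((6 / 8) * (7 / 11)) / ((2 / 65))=1365 / 88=15.51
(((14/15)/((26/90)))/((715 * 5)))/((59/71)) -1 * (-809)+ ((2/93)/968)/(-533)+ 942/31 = 386147958702229/460035018300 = 839.39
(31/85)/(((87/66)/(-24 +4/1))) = -5.53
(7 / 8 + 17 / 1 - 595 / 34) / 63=1 / 168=0.01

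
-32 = -32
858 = 858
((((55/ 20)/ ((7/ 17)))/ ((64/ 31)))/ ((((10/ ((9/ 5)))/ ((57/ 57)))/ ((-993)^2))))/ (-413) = -51445134477/ 37004800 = -1390.23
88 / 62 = 44 / 31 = 1.42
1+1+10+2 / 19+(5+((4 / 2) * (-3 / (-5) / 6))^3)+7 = 57269 / 2375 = 24.11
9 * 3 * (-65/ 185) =-351/ 37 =-9.49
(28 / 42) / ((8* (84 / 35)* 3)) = 0.01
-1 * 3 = -3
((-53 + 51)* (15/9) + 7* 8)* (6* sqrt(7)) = 836.06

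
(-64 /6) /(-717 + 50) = 32 /2001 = 0.02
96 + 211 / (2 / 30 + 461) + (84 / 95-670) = -19802519 / 34580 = -572.66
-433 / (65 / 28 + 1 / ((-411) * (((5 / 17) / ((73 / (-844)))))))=-1314256755 / 7048253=-186.47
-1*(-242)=242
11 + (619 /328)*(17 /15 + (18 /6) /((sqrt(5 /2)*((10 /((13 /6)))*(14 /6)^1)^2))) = 313833*sqrt(10) /32144000 + 64643 /4920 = 13.17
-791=-791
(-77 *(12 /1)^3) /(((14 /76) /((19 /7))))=-13723776 /7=-1960539.43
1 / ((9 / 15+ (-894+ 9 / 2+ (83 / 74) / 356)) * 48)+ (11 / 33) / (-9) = -234319171 / 6322616622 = -0.04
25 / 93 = 0.27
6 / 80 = 3 / 40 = 0.08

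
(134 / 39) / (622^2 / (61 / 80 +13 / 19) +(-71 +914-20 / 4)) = 49111 / 3834391873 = 0.00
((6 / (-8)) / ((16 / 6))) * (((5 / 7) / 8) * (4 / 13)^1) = -45 / 5824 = -0.01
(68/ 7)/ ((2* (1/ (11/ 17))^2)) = 242/ 119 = 2.03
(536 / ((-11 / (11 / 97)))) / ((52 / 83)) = -11122 / 1261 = -8.82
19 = 19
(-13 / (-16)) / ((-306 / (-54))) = 39 / 272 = 0.14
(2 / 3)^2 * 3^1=4 / 3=1.33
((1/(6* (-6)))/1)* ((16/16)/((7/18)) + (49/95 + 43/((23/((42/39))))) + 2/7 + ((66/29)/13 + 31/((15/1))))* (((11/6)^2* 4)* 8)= -31933064504/1401190245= -22.79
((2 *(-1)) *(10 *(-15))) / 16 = 75 / 4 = 18.75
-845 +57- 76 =-864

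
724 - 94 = 630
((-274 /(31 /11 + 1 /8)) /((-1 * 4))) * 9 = 209.47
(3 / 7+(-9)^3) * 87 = -443700 / 7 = -63385.71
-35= -35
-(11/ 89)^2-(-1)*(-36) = -285277/ 7921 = -36.02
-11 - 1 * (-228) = 217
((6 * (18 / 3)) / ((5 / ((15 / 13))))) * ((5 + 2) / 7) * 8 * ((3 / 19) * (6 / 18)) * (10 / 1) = 8640 / 247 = 34.98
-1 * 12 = -12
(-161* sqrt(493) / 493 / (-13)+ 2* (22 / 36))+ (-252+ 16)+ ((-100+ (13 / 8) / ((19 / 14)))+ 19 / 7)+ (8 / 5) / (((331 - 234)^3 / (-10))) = -1445844778459 / 4369878324+ 161* sqrt(493) / 6409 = -330.31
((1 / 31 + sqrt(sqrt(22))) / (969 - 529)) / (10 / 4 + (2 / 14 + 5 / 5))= 7 / 347820 + 7 * 22^(1 / 4) / 11220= 0.00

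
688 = 688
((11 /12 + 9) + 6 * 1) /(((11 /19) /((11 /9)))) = 3629 /108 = 33.60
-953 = -953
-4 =-4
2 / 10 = 1 / 5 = 0.20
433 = 433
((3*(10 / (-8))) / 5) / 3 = -1 / 4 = -0.25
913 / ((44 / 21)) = 1743 / 4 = 435.75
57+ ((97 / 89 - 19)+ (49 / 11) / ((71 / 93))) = 3122672 / 69509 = 44.92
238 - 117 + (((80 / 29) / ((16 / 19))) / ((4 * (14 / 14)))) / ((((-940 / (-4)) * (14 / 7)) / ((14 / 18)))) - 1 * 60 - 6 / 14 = 41610595 / 686952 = 60.57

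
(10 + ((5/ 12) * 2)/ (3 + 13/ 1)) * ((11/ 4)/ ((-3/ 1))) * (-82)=435215/ 576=755.58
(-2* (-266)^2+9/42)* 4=-3962330/7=-566047.14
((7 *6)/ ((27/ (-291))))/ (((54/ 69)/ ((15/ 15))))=-15617/ 27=-578.41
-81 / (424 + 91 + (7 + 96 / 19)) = -513 / 3338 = -0.15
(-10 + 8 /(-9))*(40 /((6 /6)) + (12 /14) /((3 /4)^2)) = -452.15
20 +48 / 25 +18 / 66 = 6103 / 275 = 22.19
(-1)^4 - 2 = -1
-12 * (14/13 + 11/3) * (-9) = 512.31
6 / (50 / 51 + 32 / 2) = 153 / 433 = 0.35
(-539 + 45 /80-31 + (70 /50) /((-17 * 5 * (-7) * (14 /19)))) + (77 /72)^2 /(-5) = -8785571407 /15422400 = -569.66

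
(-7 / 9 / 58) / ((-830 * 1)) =7 / 433260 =0.00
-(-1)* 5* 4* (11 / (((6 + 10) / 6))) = 165 / 2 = 82.50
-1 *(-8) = 8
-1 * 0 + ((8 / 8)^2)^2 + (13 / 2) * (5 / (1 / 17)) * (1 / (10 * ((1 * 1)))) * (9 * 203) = 403771 / 4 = 100942.75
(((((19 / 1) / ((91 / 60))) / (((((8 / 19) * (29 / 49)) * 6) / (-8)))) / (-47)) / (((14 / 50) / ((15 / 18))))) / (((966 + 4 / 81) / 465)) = 22661775 / 11092094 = 2.04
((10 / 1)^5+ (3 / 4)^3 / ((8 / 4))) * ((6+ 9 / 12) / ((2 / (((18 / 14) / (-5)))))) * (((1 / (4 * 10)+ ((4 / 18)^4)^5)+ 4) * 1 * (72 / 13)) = -25054569827396806265614760027 / 12950387495847746380800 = -1934657.93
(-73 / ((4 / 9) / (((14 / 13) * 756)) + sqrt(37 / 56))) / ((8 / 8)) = 45198972 / 749390521 - 2957055822 * sqrt(518) / 749390521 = -89.75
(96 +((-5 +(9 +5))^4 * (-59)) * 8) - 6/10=-15483483/5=-3096696.60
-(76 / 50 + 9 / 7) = -491 / 175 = -2.81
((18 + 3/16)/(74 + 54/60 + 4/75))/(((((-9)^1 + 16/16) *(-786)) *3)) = 2425/188522624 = 0.00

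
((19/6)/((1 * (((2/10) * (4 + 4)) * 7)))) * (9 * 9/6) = 855/224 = 3.82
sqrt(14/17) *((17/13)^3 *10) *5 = 14450 *sqrt(238)/2197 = 101.47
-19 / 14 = -1.36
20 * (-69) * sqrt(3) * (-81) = 193608.64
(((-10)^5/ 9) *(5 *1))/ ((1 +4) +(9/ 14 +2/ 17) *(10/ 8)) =-9336.08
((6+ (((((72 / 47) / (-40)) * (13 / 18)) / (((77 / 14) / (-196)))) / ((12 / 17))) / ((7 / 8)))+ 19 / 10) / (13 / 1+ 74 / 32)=1178248 / 1899975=0.62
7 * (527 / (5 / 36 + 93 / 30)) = 664020 / 583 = 1138.97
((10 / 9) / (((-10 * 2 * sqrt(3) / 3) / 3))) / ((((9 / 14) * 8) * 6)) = -7 * sqrt(3) / 1296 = -0.01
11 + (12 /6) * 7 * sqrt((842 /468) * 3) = 11 + 7 * sqrt(32838) /39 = 43.53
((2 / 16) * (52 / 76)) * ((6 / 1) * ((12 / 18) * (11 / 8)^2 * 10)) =7865 / 1216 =6.47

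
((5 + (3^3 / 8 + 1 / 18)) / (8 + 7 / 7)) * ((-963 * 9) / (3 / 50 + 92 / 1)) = -1623725 / 18412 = -88.19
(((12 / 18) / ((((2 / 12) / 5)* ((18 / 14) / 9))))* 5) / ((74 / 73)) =25550 / 37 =690.54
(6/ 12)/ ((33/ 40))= 20/ 33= 0.61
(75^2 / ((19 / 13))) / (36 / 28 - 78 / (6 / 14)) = -102375 / 4807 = -21.30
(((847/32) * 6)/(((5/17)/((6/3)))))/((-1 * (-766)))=43197/30640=1.41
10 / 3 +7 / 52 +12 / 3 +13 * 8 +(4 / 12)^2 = 52219 / 468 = 111.58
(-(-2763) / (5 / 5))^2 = 7634169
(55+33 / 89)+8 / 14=55.94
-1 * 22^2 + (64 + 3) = -417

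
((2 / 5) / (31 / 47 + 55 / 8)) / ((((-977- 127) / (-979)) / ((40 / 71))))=368104 / 13878867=0.03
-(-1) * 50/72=0.69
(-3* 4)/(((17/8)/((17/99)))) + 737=24289/33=736.03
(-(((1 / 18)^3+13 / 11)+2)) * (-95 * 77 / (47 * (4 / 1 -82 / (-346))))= 116.88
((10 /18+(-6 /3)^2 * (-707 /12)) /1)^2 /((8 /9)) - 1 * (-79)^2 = 503513 /9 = 55945.89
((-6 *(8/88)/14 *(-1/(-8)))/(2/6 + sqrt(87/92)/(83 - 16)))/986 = -929223/62590856020 + 1809 *sqrt(2001)/125181712040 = -0.00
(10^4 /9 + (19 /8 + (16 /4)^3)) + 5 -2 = 84995 /72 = 1180.49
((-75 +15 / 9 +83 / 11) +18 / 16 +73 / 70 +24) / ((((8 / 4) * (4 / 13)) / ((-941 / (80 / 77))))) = 58312.07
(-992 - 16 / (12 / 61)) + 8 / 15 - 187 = -6299 / 5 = -1259.80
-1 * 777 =-777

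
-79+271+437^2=191161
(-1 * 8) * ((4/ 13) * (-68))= 2176/ 13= 167.38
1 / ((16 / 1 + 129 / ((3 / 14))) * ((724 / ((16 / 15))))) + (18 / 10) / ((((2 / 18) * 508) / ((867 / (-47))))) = -0.59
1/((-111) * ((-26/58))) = 0.02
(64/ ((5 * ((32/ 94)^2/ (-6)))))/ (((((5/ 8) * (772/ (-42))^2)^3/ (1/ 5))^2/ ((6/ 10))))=-4679718616124089911072/ 26084814429929366470649062509765625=-0.00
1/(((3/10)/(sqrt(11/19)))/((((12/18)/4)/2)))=5 * sqrt(209)/342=0.21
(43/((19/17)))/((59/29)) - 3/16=335821/17936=18.72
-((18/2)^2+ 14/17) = -1391/17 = -81.82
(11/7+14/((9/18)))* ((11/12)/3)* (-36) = -2277/7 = -325.29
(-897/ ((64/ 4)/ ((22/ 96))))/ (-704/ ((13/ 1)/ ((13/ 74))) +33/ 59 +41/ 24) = 1.77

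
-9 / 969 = -3 / 323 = -0.01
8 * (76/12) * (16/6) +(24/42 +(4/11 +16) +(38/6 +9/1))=115994/693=167.38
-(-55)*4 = 220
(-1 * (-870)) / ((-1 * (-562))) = 435 / 281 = 1.55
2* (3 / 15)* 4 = 8 / 5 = 1.60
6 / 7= 0.86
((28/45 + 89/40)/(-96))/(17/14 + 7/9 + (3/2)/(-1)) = -1435/23808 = -0.06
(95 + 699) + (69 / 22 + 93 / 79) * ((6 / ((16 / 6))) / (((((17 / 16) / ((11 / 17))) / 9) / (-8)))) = 494806 / 1343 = 368.43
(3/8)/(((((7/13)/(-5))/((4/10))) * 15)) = -13/140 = -0.09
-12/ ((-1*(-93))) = -4/ 31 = -0.13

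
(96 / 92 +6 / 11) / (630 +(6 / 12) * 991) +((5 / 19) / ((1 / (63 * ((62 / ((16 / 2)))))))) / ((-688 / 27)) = -150110273913 / 29778172864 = -5.04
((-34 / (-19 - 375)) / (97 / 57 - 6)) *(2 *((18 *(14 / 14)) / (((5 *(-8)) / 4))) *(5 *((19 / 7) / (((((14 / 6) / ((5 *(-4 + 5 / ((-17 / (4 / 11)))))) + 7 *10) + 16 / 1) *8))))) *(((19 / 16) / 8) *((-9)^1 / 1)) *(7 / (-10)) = 255010761 / 191015687660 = 0.00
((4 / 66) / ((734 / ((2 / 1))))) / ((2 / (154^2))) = 1.96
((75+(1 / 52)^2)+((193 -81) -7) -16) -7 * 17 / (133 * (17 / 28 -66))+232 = 37252826469 / 94069456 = 396.01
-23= -23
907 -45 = 862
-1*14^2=-196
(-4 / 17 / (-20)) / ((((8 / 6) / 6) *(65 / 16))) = 72 / 5525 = 0.01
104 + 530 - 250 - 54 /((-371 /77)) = 20946 /53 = 395.21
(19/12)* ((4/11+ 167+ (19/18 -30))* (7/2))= 3645131/4752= 767.07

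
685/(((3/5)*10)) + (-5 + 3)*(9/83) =56747/498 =113.95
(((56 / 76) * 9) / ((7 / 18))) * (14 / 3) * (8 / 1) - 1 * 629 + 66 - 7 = 66.63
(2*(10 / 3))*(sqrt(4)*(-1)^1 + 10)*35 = 5600 / 3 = 1866.67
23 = 23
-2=-2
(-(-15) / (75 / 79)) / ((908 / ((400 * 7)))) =11060 / 227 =48.72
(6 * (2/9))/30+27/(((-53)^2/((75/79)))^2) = 98495818217/2216002136445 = 0.04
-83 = -83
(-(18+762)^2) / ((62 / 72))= -21902400 / 31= -706529.03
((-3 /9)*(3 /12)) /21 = -1 /252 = -0.00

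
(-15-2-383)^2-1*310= 159690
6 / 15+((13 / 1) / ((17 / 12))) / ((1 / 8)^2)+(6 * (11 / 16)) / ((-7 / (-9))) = 2822669 / 4760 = 593.00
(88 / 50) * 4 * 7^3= 60368 / 25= 2414.72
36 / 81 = 4 / 9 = 0.44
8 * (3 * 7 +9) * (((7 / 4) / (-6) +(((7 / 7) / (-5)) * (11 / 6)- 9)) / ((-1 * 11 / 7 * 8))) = 8113 / 44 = 184.39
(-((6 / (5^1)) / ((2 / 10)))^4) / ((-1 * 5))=1296 / 5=259.20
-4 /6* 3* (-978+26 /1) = 1904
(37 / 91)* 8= 296 / 91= 3.25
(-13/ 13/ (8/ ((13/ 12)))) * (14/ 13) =-7/ 48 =-0.15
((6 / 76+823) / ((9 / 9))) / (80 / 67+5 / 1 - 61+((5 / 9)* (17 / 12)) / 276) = -31232211336 / 2079536339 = -15.02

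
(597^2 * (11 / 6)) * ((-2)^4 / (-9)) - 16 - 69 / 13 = -45304375 / 39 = -1161650.64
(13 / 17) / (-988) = -1 / 1292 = -0.00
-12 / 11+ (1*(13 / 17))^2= -1609 / 3179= -0.51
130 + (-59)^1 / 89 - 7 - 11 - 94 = 1543 / 89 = 17.34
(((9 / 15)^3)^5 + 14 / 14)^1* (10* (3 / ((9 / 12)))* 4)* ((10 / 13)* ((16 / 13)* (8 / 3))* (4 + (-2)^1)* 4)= 2000940369969152 / 618896484375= 3233.08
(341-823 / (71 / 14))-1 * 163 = 1116 / 71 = 15.72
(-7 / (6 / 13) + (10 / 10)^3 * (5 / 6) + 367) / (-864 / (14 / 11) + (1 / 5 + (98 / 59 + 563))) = -1092385 / 353103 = -3.09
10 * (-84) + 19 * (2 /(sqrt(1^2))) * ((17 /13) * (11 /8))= -40127 /52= -771.67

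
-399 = -399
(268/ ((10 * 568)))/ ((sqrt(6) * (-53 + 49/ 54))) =-603 * sqrt(6)/ 3994460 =-0.00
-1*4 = -4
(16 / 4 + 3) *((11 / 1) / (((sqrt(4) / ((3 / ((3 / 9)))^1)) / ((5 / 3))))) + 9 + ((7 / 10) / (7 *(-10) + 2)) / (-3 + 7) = 1595273 / 2720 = 586.50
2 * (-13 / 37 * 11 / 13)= -0.59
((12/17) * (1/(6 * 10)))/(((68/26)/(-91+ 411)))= 416/289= 1.44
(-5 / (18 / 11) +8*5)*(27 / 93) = 665 / 62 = 10.73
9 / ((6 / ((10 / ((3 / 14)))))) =70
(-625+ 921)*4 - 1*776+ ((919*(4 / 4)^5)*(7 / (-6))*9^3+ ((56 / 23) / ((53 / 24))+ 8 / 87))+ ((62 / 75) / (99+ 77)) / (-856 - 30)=-53829520430440427 / 68906169200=-781200.31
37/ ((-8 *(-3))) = 37/ 24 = 1.54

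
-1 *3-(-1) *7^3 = 340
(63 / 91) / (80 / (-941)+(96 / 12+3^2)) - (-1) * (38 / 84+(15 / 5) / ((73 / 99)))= 2894097935 / 634419786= 4.56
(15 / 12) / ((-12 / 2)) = -5 / 24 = -0.21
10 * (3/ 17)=30/ 17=1.76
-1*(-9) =9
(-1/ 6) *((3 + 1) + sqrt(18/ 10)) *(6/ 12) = -1/ 3- sqrt(5)/ 20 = -0.45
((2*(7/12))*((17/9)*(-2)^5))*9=-1904/3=-634.67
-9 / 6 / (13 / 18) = -27 / 13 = -2.08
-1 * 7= -7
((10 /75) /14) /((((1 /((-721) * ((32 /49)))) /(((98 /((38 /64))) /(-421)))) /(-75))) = -1054720 /7999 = -131.86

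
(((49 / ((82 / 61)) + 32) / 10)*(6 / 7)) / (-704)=-16839 / 2020480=-0.01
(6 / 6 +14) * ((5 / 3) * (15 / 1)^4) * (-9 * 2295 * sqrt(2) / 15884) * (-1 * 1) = 26141484375 * sqrt(2) / 15884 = 2327476.82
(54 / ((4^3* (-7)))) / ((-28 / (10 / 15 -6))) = -9 / 392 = -0.02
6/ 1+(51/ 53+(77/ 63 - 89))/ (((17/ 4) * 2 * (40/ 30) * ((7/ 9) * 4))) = 3.54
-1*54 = -54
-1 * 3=-3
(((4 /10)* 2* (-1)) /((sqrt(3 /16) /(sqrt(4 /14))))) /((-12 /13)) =52* sqrt(42) /315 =1.07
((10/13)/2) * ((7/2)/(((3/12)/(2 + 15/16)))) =15.82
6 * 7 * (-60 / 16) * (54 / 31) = -8505 / 31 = -274.35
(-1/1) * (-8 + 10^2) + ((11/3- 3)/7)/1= -1930/21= -91.90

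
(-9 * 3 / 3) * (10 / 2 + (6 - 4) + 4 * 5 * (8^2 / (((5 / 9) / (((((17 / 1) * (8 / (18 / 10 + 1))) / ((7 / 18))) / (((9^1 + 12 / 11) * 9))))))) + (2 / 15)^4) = -291464910883 / 10198125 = -28580.24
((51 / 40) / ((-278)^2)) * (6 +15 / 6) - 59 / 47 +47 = 13292888749 / 290587840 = 45.74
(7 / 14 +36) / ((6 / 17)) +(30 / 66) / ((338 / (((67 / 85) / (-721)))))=28277131481 / 273429156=103.42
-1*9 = -9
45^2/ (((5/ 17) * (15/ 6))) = 2754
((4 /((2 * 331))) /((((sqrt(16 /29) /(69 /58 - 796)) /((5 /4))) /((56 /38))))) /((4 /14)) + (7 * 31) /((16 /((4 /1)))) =217 /4 - 11294255 * sqrt(29) /1459048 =12.56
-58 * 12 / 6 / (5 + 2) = -116 / 7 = -16.57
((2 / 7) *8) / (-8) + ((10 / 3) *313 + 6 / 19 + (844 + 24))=762634 / 399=1911.36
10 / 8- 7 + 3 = -11 / 4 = -2.75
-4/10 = -2/5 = -0.40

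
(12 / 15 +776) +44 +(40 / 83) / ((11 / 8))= 3748552 / 4565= 821.15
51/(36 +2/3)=153/110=1.39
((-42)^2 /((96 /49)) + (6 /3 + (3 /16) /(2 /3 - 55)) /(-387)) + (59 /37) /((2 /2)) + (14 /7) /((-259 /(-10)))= 235800602029 /261407664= 902.04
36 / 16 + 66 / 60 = 67 / 20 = 3.35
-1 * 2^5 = -32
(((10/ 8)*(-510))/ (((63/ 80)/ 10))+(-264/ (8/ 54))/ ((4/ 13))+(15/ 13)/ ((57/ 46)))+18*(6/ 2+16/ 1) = -13543.81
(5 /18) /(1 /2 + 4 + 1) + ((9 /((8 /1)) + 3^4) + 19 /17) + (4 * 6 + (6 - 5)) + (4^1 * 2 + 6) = 1646555 /13464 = 122.29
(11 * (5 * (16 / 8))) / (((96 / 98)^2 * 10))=26411 / 2304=11.46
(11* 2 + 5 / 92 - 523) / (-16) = 31.31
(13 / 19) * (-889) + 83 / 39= -449146 / 741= -606.13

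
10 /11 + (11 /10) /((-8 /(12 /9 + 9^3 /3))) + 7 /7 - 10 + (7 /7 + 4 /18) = -320479 /7920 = -40.46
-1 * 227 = -227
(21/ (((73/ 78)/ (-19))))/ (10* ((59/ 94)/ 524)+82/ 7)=-5365308312/ 147573953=-36.36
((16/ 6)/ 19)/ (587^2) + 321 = 6304579001/ 19640433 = 321.00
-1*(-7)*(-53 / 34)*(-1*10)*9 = 16695 / 17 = 982.06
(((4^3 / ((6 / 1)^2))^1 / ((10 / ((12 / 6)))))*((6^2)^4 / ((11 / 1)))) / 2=1492992 / 55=27145.31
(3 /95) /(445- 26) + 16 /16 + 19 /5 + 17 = 867752 /39805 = 21.80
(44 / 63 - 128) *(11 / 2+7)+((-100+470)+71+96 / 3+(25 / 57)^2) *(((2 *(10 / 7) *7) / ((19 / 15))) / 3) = 899.22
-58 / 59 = -0.98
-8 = -8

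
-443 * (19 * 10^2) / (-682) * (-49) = -20621650 / 341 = -60474.05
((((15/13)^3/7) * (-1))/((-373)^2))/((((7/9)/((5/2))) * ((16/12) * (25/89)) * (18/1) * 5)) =-36045/239642467792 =-0.00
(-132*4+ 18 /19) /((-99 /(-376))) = -1255088 /627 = -2001.74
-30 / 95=-6 / 19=-0.32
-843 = -843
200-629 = -429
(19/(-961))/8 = -19/7688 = -0.00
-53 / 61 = -0.87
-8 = -8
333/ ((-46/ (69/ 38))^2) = 0.52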